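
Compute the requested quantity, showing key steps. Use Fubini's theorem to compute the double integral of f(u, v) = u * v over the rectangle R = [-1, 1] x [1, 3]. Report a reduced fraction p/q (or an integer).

f(u, v) is a tensor product of a function of u and a function of v, and both factors are bounded continuous (hence Lebesgue integrable) on the rectangle, so Fubini's theorem applies:
  integral_R f d(m x m) = (integral_a1^b1 u du) * (integral_a2^b2 v dv).
Inner integral in u: integral_{-1}^{1} u du = (1^2 - (-1)^2)/2
  = 0.
Inner integral in v: integral_{1}^{3} v dv = (3^2 - 1^2)/2
  = 4.
Product: (0) * (4) = 0.

0


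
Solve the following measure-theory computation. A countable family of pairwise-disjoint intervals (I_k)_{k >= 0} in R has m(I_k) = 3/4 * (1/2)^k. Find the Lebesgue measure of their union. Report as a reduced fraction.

By countable additivity of the Lebesgue measure on pairwise disjoint measurable sets,
  m(union_{k >= 0} I_k) = sum_{k >= 0} m(I_k) = sum_{k >= 0} a * r^k,
  with a = 3/4 and r = 1/2.
Since 0 < r = 1/2 < 1, the geometric series converges:
  sum_{k >= 0} a * r^k = a / (1 - r).
  = 3/4 / (1 - 1/2)
  = 3/4 / (1/2)
  = 3/2.

3/2


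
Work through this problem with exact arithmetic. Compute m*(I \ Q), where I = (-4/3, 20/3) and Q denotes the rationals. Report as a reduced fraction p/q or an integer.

The interval I = (-4/3, 20/3) has m(I) = 20/3 - (-4/3) = 8 (endpoints are measure-zero, so open/closed/half-open agree). Write I = (I cap Q) u (I \ Q). The rationals in I are countable, so m*(I cap Q) = 0 (cover each rational by intervals whose total length is arbitrarily small). By countable subadditivity m*(I) <= m*(I cap Q) + m*(I \ Q), hence m*(I \ Q) >= m(I) = 8. The reverse inequality m*(I \ Q) <= m*(I) = 8 is trivial since (I \ Q) is a subset of I. Therefore m*(I \ Q) = 8.

8


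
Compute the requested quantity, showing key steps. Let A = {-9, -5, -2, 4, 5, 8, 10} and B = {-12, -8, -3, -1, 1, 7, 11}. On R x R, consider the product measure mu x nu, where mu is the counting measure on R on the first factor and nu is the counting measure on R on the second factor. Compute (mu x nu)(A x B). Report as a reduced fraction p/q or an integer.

For a measurable rectangle A x B, the product measure satisfies
  (mu x nu)(A x B) = mu(A) * nu(B).
  mu(A) = 7.
  nu(B) = 7.
  (mu x nu)(A x B) = 7 * 7 = 49.

49


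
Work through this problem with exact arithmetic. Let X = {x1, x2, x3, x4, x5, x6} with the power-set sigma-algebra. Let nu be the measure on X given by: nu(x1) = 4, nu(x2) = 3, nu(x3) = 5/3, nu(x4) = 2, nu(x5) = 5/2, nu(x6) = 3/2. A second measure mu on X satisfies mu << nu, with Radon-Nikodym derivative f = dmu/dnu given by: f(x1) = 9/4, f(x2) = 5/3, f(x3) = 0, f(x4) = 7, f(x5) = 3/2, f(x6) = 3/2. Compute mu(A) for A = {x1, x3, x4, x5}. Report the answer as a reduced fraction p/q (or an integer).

By the defining property of the Radon-Nikodym derivative, for every measurable set A,
  mu(A) = integral_A f dnu.
Since nu is a discrete measure concentrated on the atoms of X, the integral over A reduces to the sum
  mu(A) = sum_{x in A} f(x) * nu({x}).
Computing each term:
  x1: f(x1) * nu(x1) = 9/4 * 4 = 9.
  x3: f(x3) * nu(x3) = 0 * 5/3 = 0.
  x4: f(x4) * nu(x4) = 7 * 2 = 14.
  x5: f(x5) * nu(x5) = 3/2 * 5/2 = 15/4.
Summing: mu(A) = 9 + 0 + 14 + 15/4 = 107/4.

107/4


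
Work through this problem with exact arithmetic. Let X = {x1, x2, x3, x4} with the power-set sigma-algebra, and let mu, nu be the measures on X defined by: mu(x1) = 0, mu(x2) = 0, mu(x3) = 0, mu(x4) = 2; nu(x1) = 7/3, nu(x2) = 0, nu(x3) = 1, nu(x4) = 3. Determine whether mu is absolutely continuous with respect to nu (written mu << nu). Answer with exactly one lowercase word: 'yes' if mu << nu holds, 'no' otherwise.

mu << nu means: every nu-null measurable set is also mu-null; equivalently, for every atom x, if nu({x}) = 0 then mu({x}) = 0.
Checking each atom:
  x1: nu = 7/3 > 0 -> no constraint.
  x2: nu = 0, mu = 0 -> consistent with mu << nu.
  x3: nu = 1 > 0 -> no constraint.
  x4: nu = 3 > 0 -> no constraint.
No atom violates the condition. Therefore mu << nu.

yes


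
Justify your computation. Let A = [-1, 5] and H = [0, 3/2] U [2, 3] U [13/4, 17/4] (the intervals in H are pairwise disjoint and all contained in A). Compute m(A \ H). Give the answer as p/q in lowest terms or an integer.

The ambient interval has length m(A) = 5 - (-1) = 6.
Since the holes are disjoint and sit inside A, by finite additivity
  m(H) = sum_i (b_i - a_i), and m(A \ H) = m(A) - m(H).
Computing the hole measures:
  m(H_1) = 3/2 - 0 = 3/2.
  m(H_2) = 3 - 2 = 1.
  m(H_3) = 17/4 - 13/4 = 1.
Summed: m(H) = 3/2 + 1 + 1 = 7/2.
So m(A \ H) = 6 - 7/2 = 5/2.

5/2


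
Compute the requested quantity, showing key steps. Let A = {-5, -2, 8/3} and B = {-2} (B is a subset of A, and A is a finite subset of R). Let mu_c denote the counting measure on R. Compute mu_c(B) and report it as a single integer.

Counting measure assigns mu_c(E) = |E| (number of elements) when E is finite.
B has 1 element(s), so mu_c(B) = 1.

1


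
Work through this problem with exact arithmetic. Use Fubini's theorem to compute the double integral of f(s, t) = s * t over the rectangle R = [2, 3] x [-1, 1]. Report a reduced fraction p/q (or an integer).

f(s, t) is a tensor product of a function of s and a function of t, and both factors are bounded continuous (hence Lebesgue integrable) on the rectangle, so Fubini's theorem applies:
  integral_R f d(m x m) = (integral_a1^b1 s ds) * (integral_a2^b2 t dt).
Inner integral in s: integral_{2}^{3} s ds = (3^2 - 2^2)/2
  = 5/2.
Inner integral in t: integral_{-1}^{1} t dt = (1^2 - (-1)^2)/2
  = 0.
Product: (5/2) * (0) = 0.

0


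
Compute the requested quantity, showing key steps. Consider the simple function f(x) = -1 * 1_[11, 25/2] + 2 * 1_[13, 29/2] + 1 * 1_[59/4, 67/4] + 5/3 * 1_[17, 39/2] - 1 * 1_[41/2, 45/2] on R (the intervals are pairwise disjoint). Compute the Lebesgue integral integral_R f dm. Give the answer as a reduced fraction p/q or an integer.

For a simple function f = sum_i c_i * 1_{A_i} with disjoint A_i,
  integral f dm = sum_i c_i * m(A_i).
Lengths of the A_i:
  m(A_1) = 25/2 - 11 = 3/2.
  m(A_2) = 29/2 - 13 = 3/2.
  m(A_3) = 67/4 - 59/4 = 2.
  m(A_4) = 39/2 - 17 = 5/2.
  m(A_5) = 45/2 - 41/2 = 2.
Contributions c_i * m(A_i):
  (-1) * (3/2) = -3/2.
  (2) * (3/2) = 3.
  (1) * (2) = 2.
  (5/3) * (5/2) = 25/6.
  (-1) * (2) = -2.
Total: -3/2 + 3 + 2 + 25/6 - 2 = 17/3.

17/3


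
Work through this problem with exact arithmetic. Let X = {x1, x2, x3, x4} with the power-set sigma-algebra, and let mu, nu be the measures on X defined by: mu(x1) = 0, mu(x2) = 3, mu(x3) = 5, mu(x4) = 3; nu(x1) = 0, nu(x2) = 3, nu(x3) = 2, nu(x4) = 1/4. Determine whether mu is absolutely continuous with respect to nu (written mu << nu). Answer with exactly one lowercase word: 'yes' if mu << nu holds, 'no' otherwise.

mu << nu means: every nu-null measurable set is also mu-null; equivalently, for every atom x, if nu({x}) = 0 then mu({x}) = 0.
Checking each atom:
  x1: nu = 0, mu = 0 -> consistent with mu << nu.
  x2: nu = 3 > 0 -> no constraint.
  x3: nu = 2 > 0 -> no constraint.
  x4: nu = 1/4 > 0 -> no constraint.
No atom violates the condition. Therefore mu << nu.

yes


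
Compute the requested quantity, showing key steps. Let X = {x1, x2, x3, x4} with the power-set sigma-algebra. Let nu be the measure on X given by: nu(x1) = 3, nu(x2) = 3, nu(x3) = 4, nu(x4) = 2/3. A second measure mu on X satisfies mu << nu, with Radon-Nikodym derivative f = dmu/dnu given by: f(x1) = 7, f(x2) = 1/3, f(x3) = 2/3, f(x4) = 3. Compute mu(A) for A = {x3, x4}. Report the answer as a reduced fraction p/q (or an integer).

By the defining property of the Radon-Nikodym derivative, for every measurable set A,
  mu(A) = integral_A f dnu.
Since nu is a discrete measure concentrated on the atoms of X, the integral over A reduces to the sum
  mu(A) = sum_{x in A} f(x) * nu({x}).
Computing each term:
  x3: f(x3) * nu(x3) = 2/3 * 4 = 8/3.
  x4: f(x4) * nu(x4) = 3 * 2/3 = 2.
Summing: mu(A) = 8/3 + 2 = 14/3.

14/3


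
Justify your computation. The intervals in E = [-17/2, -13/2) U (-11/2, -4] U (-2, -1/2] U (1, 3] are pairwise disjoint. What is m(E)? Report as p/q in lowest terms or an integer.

For pairwise disjoint intervals, m(union_i I_i) = sum_i m(I_i),
and m is invariant under swapping open/closed endpoints (single points have measure 0).
So m(E) = sum_i (b_i - a_i).
  I_1 has length -13/2 - (-17/2) = 2.
  I_2 has length -4 - (-11/2) = 3/2.
  I_3 has length -1/2 - (-2) = 3/2.
  I_4 has length 3 - 1 = 2.
Summing:
  m(E) = 2 + 3/2 + 3/2 + 2 = 7.

7


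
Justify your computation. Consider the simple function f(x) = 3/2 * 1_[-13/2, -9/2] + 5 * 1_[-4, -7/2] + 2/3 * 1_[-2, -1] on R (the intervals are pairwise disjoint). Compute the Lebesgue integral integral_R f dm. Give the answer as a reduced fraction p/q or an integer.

For a simple function f = sum_i c_i * 1_{A_i} with disjoint A_i,
  integral f dm = sum_i c_i * m(A_i).
Lengths of the A_i:
  m(A_1) = -9/2 - (-13/2) = 2.
  m(A_2) = -7/2 - (-4) = 1/2.
  m(A_3) = -1 - (-2) = 1.
Contributions c_i * m(A_i):
  (3/2) * (2) = 3.
  (5) * (1/2) = 5/2.
  (2/3) * (1) = 2/3.
Total: 3 + 5/2 + 2/3 = 37/6.

37/6


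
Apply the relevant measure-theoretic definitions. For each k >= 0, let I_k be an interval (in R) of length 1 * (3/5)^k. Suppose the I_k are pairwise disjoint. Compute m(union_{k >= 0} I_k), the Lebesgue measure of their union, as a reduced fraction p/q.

By countable additivity of the Lebesgue measure on pairwise disjoint measurable sets,
  m(union_{k >= 0} I_k) = sum_{k >= 0} m(I_k) = sum_{k >= 0} a * r^k,
  with a = 1 and r = 3/5.
Since 0 < r = 3/5 < 1, the geometric series converges:
  sum_{k >= 0} a * r^k = a / (1 - r).
  = 1 / (1 - 3/5)
  = 1 / (2/5)
  = 5/2.

5/2


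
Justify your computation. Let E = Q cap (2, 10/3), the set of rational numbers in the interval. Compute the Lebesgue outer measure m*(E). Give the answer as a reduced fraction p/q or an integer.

E = Q cap (2, 10/3) is a subset of Q, which is countable. Enumerate Q = {q_1, q_2, ...}; for any eps > 0, cover q_k by the open interval (q_k - eps/2^(k+1), q_k + eps/2^(k+1)), of length eps/2^k. The total cover length is sum_{k>=1} eps/2^k = eps. Hence m*(E) <= m*(Q) <= eps for every eps > 0, and since outer measure is non-negative, m*(E) = 0.

0


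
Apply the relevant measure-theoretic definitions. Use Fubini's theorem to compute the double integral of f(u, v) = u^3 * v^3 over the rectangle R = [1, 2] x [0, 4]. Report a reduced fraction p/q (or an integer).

f(u, v) is a tensor product of a function of u and a function of v, and both factors are bounded continuous (hence Lebesgue integrable) on the rectangle, so Fubini's theorem applies:
  integral_R f d(m x m) = (integral_a1^b1 u^3 du) * (integral_a2^b2 v^3 dv).
Inner integral in u: integral_{1}^{2} u^3 du = (2^4 - 1^4)/4
  = 15/4.
Inner integral in v: integral_{0}^{4} v^3 dv = (4^4 - 0^4)/4
  = 64.
Product: (15/4) * (64) = 240.

240


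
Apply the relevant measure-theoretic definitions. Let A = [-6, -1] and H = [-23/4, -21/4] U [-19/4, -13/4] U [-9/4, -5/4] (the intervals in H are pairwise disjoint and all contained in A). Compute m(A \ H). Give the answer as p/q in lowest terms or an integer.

The ambient interval has length m(A) = -1 - (-6) = 5.
Since the holes are disjoint and sit inside A, by finite additivity
  m(H) = sum_i (b_i - a_i), and m(A \ H) = m(A) - m(H).
Computing the hole measures:
  m(H_1) = -21/4 - (-23/4) = 1/2.
  m(H_2) = -13/4 - (-19/4) = 3/2.
  m(H_3) = -5/4 - (-9/4) = 1.
Summed: m(H) = 1/2 + 3/2 + 1 = 3.
So m(A \ H) = 5 - 3 = 2.

2


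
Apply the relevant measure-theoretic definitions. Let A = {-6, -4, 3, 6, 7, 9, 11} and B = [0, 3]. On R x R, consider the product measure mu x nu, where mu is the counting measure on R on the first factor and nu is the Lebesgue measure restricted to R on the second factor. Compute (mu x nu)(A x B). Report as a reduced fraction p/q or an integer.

For a measurable rectangle A x B, the product measure satisfies
  (mu x nu)(A x B) = mu(A) * nu(B).
  mu(A) = 7.
  nu(B) = 3.
  (mu x nu)(A x B) = 7 * 3 = 21.

21


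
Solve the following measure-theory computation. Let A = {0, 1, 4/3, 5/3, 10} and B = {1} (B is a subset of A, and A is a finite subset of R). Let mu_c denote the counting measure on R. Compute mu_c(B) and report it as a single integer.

Counting measure assigns mu_c(E) = |E| (number of elements) when E is finite.
B has 1 element(s), so mu_c(B) = 1.

1


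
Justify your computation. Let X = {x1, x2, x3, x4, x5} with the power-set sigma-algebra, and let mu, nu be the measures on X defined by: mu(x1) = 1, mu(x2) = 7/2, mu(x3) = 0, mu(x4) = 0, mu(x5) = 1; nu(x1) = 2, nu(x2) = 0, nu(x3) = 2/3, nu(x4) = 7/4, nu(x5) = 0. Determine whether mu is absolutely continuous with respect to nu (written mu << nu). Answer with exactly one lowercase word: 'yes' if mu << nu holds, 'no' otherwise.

mu << nu means: every nu-null measurable set is also mu-null; equivalently, for every atom x, if nu({x}) = 0 then mu({x}) = 0.
Checking each atom:
  x1: nu = 2 > 0 -> no constraint.
  x2: nu = 0, mu = 7/2 > 0 -> violates mu << nu.
  x3: nu = 2/3 > 0 -> no constraint.
  x4: nu = 7/4 > 0 -> no constraint.
  x5: nu = 0, mu = 1 > 0 -> violates mu << nu.
The atom(s) x2, x5 violate the condition (nu = 0 but mu > 0). Therefore mu is NOT absolutely continuous w.r.t. nu.

no


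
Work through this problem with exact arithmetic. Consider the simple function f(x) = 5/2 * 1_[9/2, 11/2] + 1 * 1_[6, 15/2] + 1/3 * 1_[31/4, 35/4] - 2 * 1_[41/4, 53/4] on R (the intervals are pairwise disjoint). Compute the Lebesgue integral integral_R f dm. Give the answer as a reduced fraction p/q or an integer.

For a simple function f = sum_i c_i * 1_{A_i} with disjoint A_i,
  integral f dm = sum_i c_i * m(A_i).
Lengths of the A_i:
  m(A_1) = 11/2 - 9/2 = 1.
  m(A_2) = 15/2 - 6 = 3/2.
  m(A_3) = 35/4 - 31/4 = 1.
  m(A_4) = 53/4 - 41/4 = 3.
Contributions c_i * m(A_i):
  (5/2) * (1) = 5/2.
  (1) * (3/2) = 3/2.
  (1/3) * (1) = 1/3.
  (-2) * (3) = -6.
Total: 5/2 + 3/2 + 1/3 - 6 = -5/3.

-5/3


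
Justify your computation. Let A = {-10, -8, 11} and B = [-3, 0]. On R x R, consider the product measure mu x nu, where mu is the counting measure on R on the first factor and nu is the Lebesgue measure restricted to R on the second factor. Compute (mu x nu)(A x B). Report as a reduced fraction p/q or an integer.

For a measurable rectangle A x B, the product measure satisfies
  (mu x nu)(A x B) = mu(A) * nu(B).
  mu(A) = 3.
  nu(B) = 3.
  (mu x nu)(A x B) = 3 * 3 = 9.

9


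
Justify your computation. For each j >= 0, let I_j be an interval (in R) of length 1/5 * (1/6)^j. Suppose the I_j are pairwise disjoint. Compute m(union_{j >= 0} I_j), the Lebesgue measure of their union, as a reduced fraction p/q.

By countable additivity of the Lebesgue measure on pairwise disjoint measurable sets,
  m(union_{j >= 0} I_j) = sum_{j >= 0} m(I_j) = sum_{j >= 0} a * r^j,
  with a = 1/5 and r = 1/6.
Since 0 < r = 1/6 < 1, the geometric series converges:
  sum_{j >= 0} a * r^j = a / (1 - r).
  = 1/5 / (1 - 1/6)
  = 1/5 / (5/6)
  = 6/25.

6/25


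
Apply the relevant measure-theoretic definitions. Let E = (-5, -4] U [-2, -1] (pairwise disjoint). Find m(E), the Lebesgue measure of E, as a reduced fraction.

For pairwise disjoint intervals, m(union_i I_i) = sum_i m(I_i),
and m is invariant under swapping open/closed endpoints (single points have measure 0).
So m(E) = sum_i (b_i - a_i).
  I_1 has length -4 - (-5) = 1.
  I_2 has length -1 - (-2) = 1.
Summing:
  m(E) = 1 + 1 = 2.

2


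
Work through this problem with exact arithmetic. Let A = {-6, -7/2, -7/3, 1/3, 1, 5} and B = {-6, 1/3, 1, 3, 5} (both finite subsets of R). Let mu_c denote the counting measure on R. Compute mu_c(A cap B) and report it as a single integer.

Counting measure on a finite set equals cardinality. mu_c(A cap B) = |A cap B| (elements appearing in both).
Enumerating the elements of A that also lie in B gives 4 element(s).
So mu_c(A cap B) = 4.

4


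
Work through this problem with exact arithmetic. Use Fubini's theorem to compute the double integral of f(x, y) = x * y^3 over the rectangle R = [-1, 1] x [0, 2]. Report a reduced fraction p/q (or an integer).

f(x, y) is a tensor product of a function of x and a function of y, and both factors are bounded continuous (hence Lebesgue integrable) on the rectangle, so Fubini's theorem applies:
  integral_R f d(m x m) = (integral_a1^b1 x dx) * (integral_a2^b2 y^3 dy).
Inner integral in x: integral_{-1}^{1} x dx = (1^2 - (-1)^2)/2
  = 0.
Inner integral in y: integral_{0}^{2} y^3 dy = (2^4 - 0^4)/4
  = 4.
Product: (0) * (4) = 0.

0


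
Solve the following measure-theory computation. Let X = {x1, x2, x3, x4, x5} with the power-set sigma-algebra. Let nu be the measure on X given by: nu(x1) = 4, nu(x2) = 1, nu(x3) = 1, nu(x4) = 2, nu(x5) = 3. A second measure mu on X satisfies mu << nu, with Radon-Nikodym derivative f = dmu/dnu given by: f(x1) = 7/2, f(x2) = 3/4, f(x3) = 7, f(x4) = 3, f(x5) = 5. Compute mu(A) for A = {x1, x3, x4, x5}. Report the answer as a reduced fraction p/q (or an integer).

By the defining property of the Radon-Nikodym derivative, for every measurable set A,
  mu(A) = integral_A f dnu.
Since nu is a discrete measure concentrated on the atoms of X, the integral over A reduces to the sum
  mu(A) = sum_{x in A} f(x) * nu({x}).
Computing each term:
  x1: f(x1) * nu(x1) = 7/2 * 4 = 14.
  x3: f(x3) * nu(x3) = 7 * 1 = 7.
  x4: f(x4) * nu(x4) = 3 * 2 = 6.
  x5: f(x5) * nu(x5) = 5 * 3 = 15.
Summing: mu(A) = 14 + 7 + 6 + 15 = 42.

42


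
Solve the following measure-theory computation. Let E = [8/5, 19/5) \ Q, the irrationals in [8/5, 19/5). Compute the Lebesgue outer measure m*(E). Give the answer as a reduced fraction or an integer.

The interval I = [8/5, 19/5) has m(I) = 19/5 - 8/5 = 11/5 (endpoints are measure-zero, so open/closed/half-open agree). Write I = (I cap Q) u (I \ Q). The rationals in I are countable, so m*(I cap Q) = 0 (cover each rational by intervals whose total length is arbitrarily small). By countable subadditivity m*(I) <= m*(I cap Q) + m*(I \ Q), hence m*(I \ Q) >= m(I) = 11/5. The reverse inequality m*(I \ Q) <= m*(I) = 11/5 is trivial since (I \ Q) is a subset of I. Therefore m*(I \ Q) = 11/5.

11/5


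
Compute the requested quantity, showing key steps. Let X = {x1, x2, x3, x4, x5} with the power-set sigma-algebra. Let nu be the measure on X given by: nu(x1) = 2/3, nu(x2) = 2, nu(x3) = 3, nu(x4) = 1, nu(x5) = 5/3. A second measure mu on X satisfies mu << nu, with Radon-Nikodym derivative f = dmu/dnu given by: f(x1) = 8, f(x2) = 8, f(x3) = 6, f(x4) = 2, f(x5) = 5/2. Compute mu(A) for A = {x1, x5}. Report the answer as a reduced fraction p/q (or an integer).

By the defining property of the Radon-Nikodym derivative, for every measurable set A,
  mu(A) = integral_A f dnu.
Since nu is a discrete measure concentrated on the atoms of X, the integral over A reduces to the sum
  mu(A) = sum_{x in A} f(x) * nu({x}).
Computing each term:
  x1: f(x1) * nu(x1) = 8 * 2/3 = 16/3.
  x5: f(x5) * nu(x5) = 5/2 * 5/3 = 25/6.
Summing: mu(A) = 16/3 + 25/6 = 19/2.

19/2


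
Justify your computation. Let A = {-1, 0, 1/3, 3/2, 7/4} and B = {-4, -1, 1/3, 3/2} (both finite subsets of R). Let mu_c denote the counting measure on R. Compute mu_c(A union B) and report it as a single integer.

Counting measure on a finite set equals cardinality. By inclusion-exclusion, |A union B| = |A| + |B| - |A cap B|.
|A| = 5, |B| = 4, |A cap B| = 3.
So mu_c(A union B) = 5 + 4 - 3 = 6.

6


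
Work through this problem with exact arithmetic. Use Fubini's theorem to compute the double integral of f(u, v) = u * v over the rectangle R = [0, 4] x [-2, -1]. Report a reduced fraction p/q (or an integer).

f(u, v) is a tensor product of a function of u and a function of v, and both factors are bounded continuous (hence Lebesgue integrable) on the rectangle, so Fubini's theorem applies:
  integral_R f d(m x m) = (integral_a1^b1 u du) * (integral_a2^b2 v dv).
Inner integral in u: integral_{0}^{4} u du = (4^2 - 0^2)/2
  = 8.
Inner integral in v: integral_{-2}^{-1} v dv = ((-1)^2 - (-2)^2)/2
  = -3/2.
Product: (8) * (-3/2) = -12.

-12


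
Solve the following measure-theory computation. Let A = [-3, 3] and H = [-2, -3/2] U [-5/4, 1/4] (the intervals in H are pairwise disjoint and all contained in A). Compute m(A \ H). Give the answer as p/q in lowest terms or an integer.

The ambient interval has length m(A) = 3 - (-3) = 6.
Since the holes are disjoint and sit inside A, by finite additivity
  m(H) = sum_i (b_i - a_i), and m(A \ H) = m(A) - m(H).
Computing the hole measures:
  m(H_1) = -3/2 - (-2) = 1/2.
  m(H_2) = 1/4 - (-5/4) = 3/2.
Summed: m(H) = 1/2 + 3/2 = 2.
So m(A \ H) = 6 - 2 = 4.

4


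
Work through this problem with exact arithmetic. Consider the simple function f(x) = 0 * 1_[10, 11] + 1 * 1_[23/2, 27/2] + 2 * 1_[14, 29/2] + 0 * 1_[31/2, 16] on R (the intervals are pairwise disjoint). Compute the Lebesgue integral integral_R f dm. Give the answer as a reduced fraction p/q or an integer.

For a simple function f = sum_i c_i * 1_{A_i} with disjoint A_i,
  integral f dm = sum_i c_i * m(A_i).
Lengths of the A_i:
  m(A_1) = 11 - 10 = 1.
  m(A_2) = 27/2 - 23/2 = 2.
  m(A_3) = 29/2 - 14 = 1/2.
  m(A_4) = 16 - 31/2 = 1/2.
Contributions c_i * m(A_i):
  (0) * (1) = 0.
  (1) * (2) = 2.
  (2) * (1/2) = 1.
  (0) * (1/2) = 0.
Total: 0 + 2 + 1 + 0 = 3.

3


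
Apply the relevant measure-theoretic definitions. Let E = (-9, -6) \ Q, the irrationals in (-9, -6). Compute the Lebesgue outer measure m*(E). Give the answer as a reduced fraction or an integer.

The interval I = (-9, -6) has m(I) = -6 - (-9) = 3 (endpoints are measure-zero, so open/closed/half-open agree). Write I = (I cap Q) u (I \ Q). The rationals in I are countable, so m*(I cap Q) = 0 (cover each rational by intervals whose total length is arbitrarily small). By countable subadditivity m*(I) <= m*(I cap Q) + m*(I \ Q), hence m*(I \ Q) >= m(I) = 3. The reverse inequality m*(I \ Q) <= m*(I) = 3 is trivial since (I \ Q) is a subset of I. Therefore m*(I \ Q) = 3.

3


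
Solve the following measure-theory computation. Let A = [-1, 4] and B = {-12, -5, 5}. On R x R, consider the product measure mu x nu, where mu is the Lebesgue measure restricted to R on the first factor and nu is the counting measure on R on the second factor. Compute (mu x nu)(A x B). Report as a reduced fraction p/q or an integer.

For a measurable rectangle A x B, the product measure satisfies
  (mu x nu)(A x B) = mu(A) * nu(B).
  mu(A) = 5.
  nu(B) = 3.
  (mu x nu)(A x B) = 5 * 3 = 15.

15


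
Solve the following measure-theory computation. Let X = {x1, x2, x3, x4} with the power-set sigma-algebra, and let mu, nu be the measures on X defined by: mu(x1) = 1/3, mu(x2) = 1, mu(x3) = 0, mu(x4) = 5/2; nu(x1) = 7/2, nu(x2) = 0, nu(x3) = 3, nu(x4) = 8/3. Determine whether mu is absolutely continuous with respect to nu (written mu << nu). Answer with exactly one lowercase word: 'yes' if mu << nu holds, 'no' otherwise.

mu << nu means: every nu-null measurable set is also mu-null; equivalently, for every atom x, if nu({x}) = 0 then mu({x}) = 0.
Checking each atom:
  x1: nu = 7/2 > 0 -> no constraint.
  x2: nu = 0, mu = 1 > 0 -> violates mu << nu.
  x3: nu = 3 > 0 -> no constraint.
  x4: nu = 8/3 > 0 -> no constraint.
The atom(s) x2 violate the condition (nu = 0 but mu > 0). Therefore mu is NOT absolutely continuous w.r.t. nu.

no


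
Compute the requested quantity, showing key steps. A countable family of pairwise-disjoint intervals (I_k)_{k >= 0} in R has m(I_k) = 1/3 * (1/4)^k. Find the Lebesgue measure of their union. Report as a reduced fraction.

By countable additivity of the Lebesgue measure on pairwise disjoint measurable sets,
  m(union_{k >= 0} I_k) = sum_{k >= 0} m(I_k) = sum_{k >= 0} a * r^k,
  with a = 1/3 and r = 1/4.
Since 0 < r = 1/4 < 1, the geometric series converges:
  sum_{k >= 0} a * r^k = a / (1 - r).
  = 1/3 / (1 - 1/4)
  = 1/3 / (3/4)
  = 4/9.

4/9


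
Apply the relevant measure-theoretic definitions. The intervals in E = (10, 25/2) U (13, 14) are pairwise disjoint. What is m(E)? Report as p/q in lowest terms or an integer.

For pairwise disjoint intervals, m(union_i I_i) = sum_i m(I_i),
and m is invariant under swapping open/closed endpoints (single points have measure 0).
So m(E) = sum_i (b_i - a_i).
  I_1 has length 25/2 - 10 = 5/2.
  I_2 has length 14 - 13 = 1.
Summing:
  m(E) = 5/2 + 1 = 7/2.

7/2


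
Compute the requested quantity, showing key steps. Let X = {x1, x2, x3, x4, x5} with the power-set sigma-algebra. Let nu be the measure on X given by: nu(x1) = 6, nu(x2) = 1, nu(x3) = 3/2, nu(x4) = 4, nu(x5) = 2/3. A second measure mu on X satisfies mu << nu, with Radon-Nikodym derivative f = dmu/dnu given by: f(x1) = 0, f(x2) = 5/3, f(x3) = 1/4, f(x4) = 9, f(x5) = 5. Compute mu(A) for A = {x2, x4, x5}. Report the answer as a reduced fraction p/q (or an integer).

By the defining property of the Radon-Nikodym derivative, for every measurable set A,
  mu(A) = integral_A f dnu.
Since nu is a discrete measure concentrated on the atoms of X, the integral over A reduces to the sum
  mu(A) = sum_{x in A} f(x) * nu({x}).
Computing each term:
  x2: f(x2) * nu(x2) = 5/3 * 1 = 5/3.
  x4: f(x4) * nu(x4) = 9 * 4 = 36.
  x5: f(x5) * nu(x5) = 5 * 2/3 = 10/3.
Summing: mu(A) = 5/3 + 36 + 10/3 = 41.

41


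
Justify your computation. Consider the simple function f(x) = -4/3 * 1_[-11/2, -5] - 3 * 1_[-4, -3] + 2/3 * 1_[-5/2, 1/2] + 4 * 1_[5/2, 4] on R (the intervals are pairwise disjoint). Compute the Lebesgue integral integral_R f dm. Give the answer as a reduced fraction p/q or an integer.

For a simple function f = sum_i c_i * 1_{A_i} with disjoint A_i,
  integral f dm = sum_i c_i * m(A_i).
Lengths of the A_i:
  m(A_1) = -5 - (-11/2) = 1/2.
  m(A_2) = -3 - (-4) = 1.
  m(A_3) = 1/2 - (-5/2) = 3.
  m(A_4) = 4 - 5/2 = 3/2.
Contributions c_i * m(A_i):
  (-4/3) * (1/2) = -2/3.
  (-3) * (1) = -3.
  (2/3) * (3) = 2.
  (4) * (3/2) = 6.
Total: -2/3 - 3 + 2 + 6 = 13/3.

13/3


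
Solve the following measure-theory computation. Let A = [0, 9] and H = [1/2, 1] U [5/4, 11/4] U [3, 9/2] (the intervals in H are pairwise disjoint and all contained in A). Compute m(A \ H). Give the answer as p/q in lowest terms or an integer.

The ambient interval has length m(A) = 9 - 0 = 9.
Since the holes are disjoint and sit inside A, by finite additivity
  m(H) = sum_i (b_i - a_i), and m(A \ H) = m(A) - m(H).
Computing the hole measures:
  m(H_1) = 1 - 1/2 = 1/2.
  m(H_2) = 11/4 - 5/4 = 3/2.
  m(H_3) = 9/2 - 3 = 3/2.
Summed: m(H) = 1/2 + 3/2 + 3/2 = 7/2.
So m(A \ H) = 9 - 7/2 = 11/2.

11/2


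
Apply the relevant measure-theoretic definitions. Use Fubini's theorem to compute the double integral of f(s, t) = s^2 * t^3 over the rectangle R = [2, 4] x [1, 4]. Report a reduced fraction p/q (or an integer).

f(s, t) is a tensor product of a function of s and a function of t, and both factors are bounded continuous (hence Lebesgue integrable) on the rectangle, so Fubini's theorem applies:
  integral_R f d(m x m) = (integral_a1^b1 s^2 ds) * (integral_a2^b2 t^3 dt).
Inner integral in s: integral_{2}^{4} s^2 ds = (4^3 - 2^3)/3
  = 56/3.
Inner integral in t: integral_{1}^{4} t^3 dt = (4^4 - 1^4)/4
  = 255/4.
Product: (56/3) * (255/4) = 1190.

1190


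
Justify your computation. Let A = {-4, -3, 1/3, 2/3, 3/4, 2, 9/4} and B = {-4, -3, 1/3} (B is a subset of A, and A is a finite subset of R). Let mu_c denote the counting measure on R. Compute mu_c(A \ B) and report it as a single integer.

Counting measure assigns mu_c(E) = |E| (number of elements) when E is finite. For B subset A, A \ B is the set of elements of A not in B, so |A \ B| = |A| - |B|.
|A| = 7, |B| = 3, so mu_c(A \ B) = 7 - 3 = 4.

4


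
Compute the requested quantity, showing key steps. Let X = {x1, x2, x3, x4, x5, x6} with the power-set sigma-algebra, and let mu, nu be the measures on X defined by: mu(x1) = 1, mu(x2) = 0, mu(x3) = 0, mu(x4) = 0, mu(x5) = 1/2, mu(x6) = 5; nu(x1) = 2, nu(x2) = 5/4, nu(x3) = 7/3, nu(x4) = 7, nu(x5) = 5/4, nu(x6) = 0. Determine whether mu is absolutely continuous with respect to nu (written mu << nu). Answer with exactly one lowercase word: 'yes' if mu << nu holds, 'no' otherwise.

mu << nu means: every nu-null measurable set is also mu-null; equivalently, for every atom x, if nu({x}) = 0 then mu({x}) = 0.
Checking each atom:
  x1: nu = 2 > 0 -> no constraint.
  x2: nu = 5/4 > 0 -> no constraint.
  x3: nu = 7/3 > 0 -> no constraint.
  x4: nu = 7 > 0 -> no constraint.
  x5: nu = 5/4 > 0 -> no constraint.
  x6: nu = 0, mu = 5 > 0 -> violates mu << nu.
The atom(s) x6 violate the condition (nu = 0 but mu > 0). Therefore mu is NOT absolutely continuous w.r.t. nu.

no


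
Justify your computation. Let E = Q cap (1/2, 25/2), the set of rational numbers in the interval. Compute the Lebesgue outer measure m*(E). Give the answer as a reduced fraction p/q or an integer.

Q cap (1/2, 25/2) is countable; list its elements as q_1, q_2, ... . Fix eps > 0 and cover the k-th point by an interval of length eps * 2^(-k). The cover has total length eps * sum_{k>=1} 2^(-k) = eps, so by definition of outer measure m*(Q cap (1/2, 25/2)) <= eps. Since eps was arbitrary and m* >= 0, the outer measure is 0.

0


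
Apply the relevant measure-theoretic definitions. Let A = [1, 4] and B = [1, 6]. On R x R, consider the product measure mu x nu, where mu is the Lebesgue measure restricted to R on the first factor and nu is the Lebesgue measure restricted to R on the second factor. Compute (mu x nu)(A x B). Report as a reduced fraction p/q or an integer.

For a measurable rectangle A x B, the product measure satisfies
  (mu x nu)(A x B) = mu(A) * nu(B).
  mu(A) = 3.
  nu(B) = 5.
  (mu x nu)(A x B) = 3 * 5 = 15.

15


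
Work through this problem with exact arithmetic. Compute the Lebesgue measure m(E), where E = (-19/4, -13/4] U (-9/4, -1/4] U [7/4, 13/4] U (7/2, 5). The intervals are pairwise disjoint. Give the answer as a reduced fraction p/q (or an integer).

For pairwise disjoint intervals, m(union_i I_i) = sum_i m(I_i),
and m is invariant under swapping open/closed endpoints (single points have measure 0).
So m(E) = sum_i (b_i - a_i).
  I_1 has length -13/4 - (-19/4) = 3/2.
  I_2 has length -1/4 - (-9/4) = 2.
  I_3 has length 13/4 - 7/4 = 3/2.
  I_4 has length 5 - 7/2 = 3/2.
Summing:
  m(E) = 3/2 + 2 + 3/2 + 3/2 = 13/2.

13/2


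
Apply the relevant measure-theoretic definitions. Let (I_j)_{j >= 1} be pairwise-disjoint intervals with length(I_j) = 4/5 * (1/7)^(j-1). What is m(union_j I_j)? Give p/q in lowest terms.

By countable additivity of the Lebesgue measure on pairwise disjoint measurable sets,
  m(union_{j >= 1} I_j) = sum_{j >= 1} m(I_j) = sum_{j >= 1} a * r^(j-1),
  with a = 4/5 and r = 1/7.
Since 0 < r = 1/7 < 1, the geometric series converges:
  sum_{j >= 1} a * r^(j-1) = a / (1 - r).
  = 4/5 / (1 - 1/7)
  = 4/5 / (6/7)
  = 14/15.

14/15


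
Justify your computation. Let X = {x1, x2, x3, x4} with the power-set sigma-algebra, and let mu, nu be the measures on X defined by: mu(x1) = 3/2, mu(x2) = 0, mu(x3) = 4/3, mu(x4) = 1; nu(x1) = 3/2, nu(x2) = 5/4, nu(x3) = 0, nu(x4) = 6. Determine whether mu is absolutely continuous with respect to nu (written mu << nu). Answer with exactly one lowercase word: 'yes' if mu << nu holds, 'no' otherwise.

mu << nu means: every nu-null measurable set is also mu-null; equivalently, for every atom x, if nu({x}) = 0 then mu({x}) = 0.
Checking each atom:
  x1: nu = 3/2 > 0 -> no constraint.
  x2: nu = 5/4 > 0 -> no constraint.
  x3: nu = 0, mu = 4/3 > 0 -> violates mu << nu.
  x4: nu = 6 > 0 -> no constraint.
The atom(s) x3 violate the condition (nu = 0 but mu > 0). Therefore mu is NOT absolutely continuous w.r.t. nu.

no


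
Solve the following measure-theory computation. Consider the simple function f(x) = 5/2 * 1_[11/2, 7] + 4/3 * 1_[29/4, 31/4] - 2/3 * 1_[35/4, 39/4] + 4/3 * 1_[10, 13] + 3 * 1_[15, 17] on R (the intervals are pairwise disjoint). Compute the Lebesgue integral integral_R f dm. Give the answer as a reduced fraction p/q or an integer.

For a simple function f = sum_i c_i * 1_{A_i} with disjoint A_i,
  integral f dm = sum_i c_i * m(A_i).
Lengths of the A_i:
  m(A_1) = 7 - 11/2 = 3/2.
  m(A_2) = 31/4 - 29/4 = 1/2.
  m(A_3) = 39/4 - 35/4 = 1.
  m(A_4) = 13 - 10 = 3.
  m(A_5) = 17 - 15 = 2.
Contributions c_i * m(A_i):
  (5/2) * (3/2) = 15/4.
  (4/3) * (1/2) = 2/3.
  (-2/3) * (1) = -2/3.
  (4/3) * (3) = 4.
  (3) * (2) = 6.
Total: 15/4 + 2/3 - 2/3 + 4 + 6 = 55/4.

55/4


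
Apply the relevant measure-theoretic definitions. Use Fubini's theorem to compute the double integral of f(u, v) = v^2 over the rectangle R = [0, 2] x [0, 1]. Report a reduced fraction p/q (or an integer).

f(u, v) is a tensor product of a function of u and a function of v, and both factors are bounded continuous (hence Lebesgue integrable) on the rectangle, so Fubini's theorem applies:
  integral_R f d(m x m) = (integral_a1^b1 1 du) * (integral_a2^b2 v^2 dv).
Inner integral in u: integral_{0}^{2} 1 du = (2^1 - 0^1)/1
  = 2.
Inner integral in v: integral_{0}^{1} v^2 dv = (1^3 - 0^3)/3
  = 1/3.
Product: (2) * (1/3) = 2/3.

2/3


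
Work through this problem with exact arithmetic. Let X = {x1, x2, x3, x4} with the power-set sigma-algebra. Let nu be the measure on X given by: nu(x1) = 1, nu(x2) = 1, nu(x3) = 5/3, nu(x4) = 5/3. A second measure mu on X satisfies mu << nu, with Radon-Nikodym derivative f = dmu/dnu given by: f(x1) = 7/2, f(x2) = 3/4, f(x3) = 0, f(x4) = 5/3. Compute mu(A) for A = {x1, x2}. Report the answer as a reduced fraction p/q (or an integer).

By the defining property of the Radon-Nikodym derivative, for every measurable set A,
  mu(A) = integral_A f dnu.
Since nu is a discrete measure concentrated on the atoms of X, the integral over A reduces to the sum
  mu(A) = sum_{x in A} f(x) * nu({x}).
Computing each term:
  x1: f(x1) * nu(x1) = 7/2 * 1 = 7/2.
  x2: f(x2) * nu(x2) = 3/4 * 1 = 3/4.
Summing: mu(A) = 7/2 + 3/4 = 17/4.

17/4


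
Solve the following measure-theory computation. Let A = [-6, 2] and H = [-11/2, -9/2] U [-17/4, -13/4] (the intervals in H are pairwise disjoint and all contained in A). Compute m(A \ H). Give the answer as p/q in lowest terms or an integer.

The ambient interval has length m(A) = 2 - (-6) = 8.
Since the holes are disjoint and sit inside A, by finite additivity
  m(H) = sum_i (b_i - a_i), and m(A \ H) = m(A) - m(H).
Computing the hole measures:
  m(H_1) = -9/2 - (-11/2) = 1.
  m(H_2) = -13/4 - (-17/4) = 1.
Summed: m(H) = 1 + 1 = 2.
So m(A \ H) = 8 - 2 = 6.

6


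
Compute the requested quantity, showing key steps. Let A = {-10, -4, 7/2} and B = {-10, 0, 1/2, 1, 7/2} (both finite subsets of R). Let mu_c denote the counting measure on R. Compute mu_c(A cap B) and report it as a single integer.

Counting measure on a finite set equals cardinality. mu_c(A cap B) = |A cap B| (elements appearing in both).
Enumerating the elements of A that also lie in B gives 2 element(s).
So mu_c(A cap B) = 2.

2


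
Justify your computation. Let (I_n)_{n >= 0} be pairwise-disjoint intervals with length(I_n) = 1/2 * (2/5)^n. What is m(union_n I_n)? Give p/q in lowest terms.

By countable additivity of the Lebesgue measure on pairwise disjoint measurable sets,
  m(union_{n >= 0} I_n) = sum_{n >= 0} m(I_n) = sum_{n >= 0} a * r^n,
  with a = 1/2 and r = 2/5.
Since 0 < r = 2/5 < 1, the geometric series converges:
  sum_{n >= 0} a * r^n = a / (1 - r).
  = 1/2 / (1 - 2/5)
  = 1/2 / (3/5)
  = 5/6.

5/6


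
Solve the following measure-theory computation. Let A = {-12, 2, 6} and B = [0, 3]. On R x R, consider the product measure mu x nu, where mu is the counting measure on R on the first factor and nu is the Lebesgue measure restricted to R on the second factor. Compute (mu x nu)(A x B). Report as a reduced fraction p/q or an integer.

For a measurable rectangle A x B, the product measure satisfies
  (mu x nu)(A x B) = mu(A) * nu(B).
  mu(A) = 3.
  nu(B) = 3.
  (mu x nu)(A x B) = 3 * 3 = 9.

9


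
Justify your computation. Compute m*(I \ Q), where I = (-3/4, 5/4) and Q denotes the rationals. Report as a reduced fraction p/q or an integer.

The interval I = (-3/4, 5/4) has m(I) = 5/4 - (-3/4) = 2 (endpoints are measure-zero, so open/closed/half-open agree). Write I = (I cap Q) u (I \ Q). The rationals in I are countable, so m*(I cap Q) = 0 (cover each rational by intervals whose total length is arbitrarily small). By countable subadditivity m*(I) <= m*(I cap Q) + m*(I \ Q), hence m*(I \ Q) >= m(I) = 2. The reverse inequality m*(I \ Q) <= m*(I) = 2 is trivial since (I \ Q) is a subset of I. Therefore m*(I \ Q) = 2.

2


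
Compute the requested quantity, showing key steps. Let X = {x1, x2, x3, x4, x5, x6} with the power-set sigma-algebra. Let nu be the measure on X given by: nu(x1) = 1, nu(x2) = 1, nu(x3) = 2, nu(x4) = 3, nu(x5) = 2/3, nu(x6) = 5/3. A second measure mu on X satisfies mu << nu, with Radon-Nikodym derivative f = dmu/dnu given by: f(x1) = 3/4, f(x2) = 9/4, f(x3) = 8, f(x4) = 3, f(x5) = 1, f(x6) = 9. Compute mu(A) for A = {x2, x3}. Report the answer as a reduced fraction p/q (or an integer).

By the defining property of the Radon-Nikodym derivative, for every measurable set A,
  mu(A) = integral_A f dnu.
Since nu is a discrete measure concentrated on the atoms of X, the integral over A reduces to the sum
  mu(A) = sum_{x in A} f(x) * nu({x}).
Computing each term:
  x2: f(x2) * nu(x2) = 9/4 * 1 = 9/4.
  x3: f(x3) * nu(x3) = 8 * 2 = 16.
Summing: mu(A) = 9/4 + 16 = 73/4.

73/4


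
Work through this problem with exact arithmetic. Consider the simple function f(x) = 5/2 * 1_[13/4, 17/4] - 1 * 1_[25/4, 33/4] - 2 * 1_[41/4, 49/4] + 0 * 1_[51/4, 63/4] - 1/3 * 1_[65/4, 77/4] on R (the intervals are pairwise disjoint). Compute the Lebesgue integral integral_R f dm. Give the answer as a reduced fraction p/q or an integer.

For a simple function f = sum_i c_i * 1_{A_i} with disjoint A_i,
  integral f dm = sum_i c_i * m(A_i).
Lengths of the A_i:
  m(A_1) = 17/4 - 13/4 = 1.
  m(A_2) = 33/4 - 25/4 = 2.
  m(A_3) = 49/4 - 41/4 = 2.
  m(A_4) = 63/4 - 51/4 = 3.
  m(A_5) = 77/4 - 65/4 = 3.
Contributions c_i * m(A_i):
  (5/2) * (1) = 5/2.
  (-1) * (2) = -2.
  (-2) * (2) = -4.
  (0) * (3) = 0.
  (-1/3) * (3) = -1.
Total: 5/2 - 2 - 4 + 0 - 1 = -9/2.

-9/2


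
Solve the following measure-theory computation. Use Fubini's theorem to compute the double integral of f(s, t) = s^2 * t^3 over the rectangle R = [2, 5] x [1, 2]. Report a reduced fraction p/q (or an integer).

f(s, t) is a tensor product of a function of s and a function of t, and both factors are bounded continuous (hence Lebesgue integrable) on the rectangle, so Fubini's theorem applies:
  integral_R f d(m x m) = (integral_a1^b1 s^2 ds) * (integral_a2^b2 t^3 dt).
Inner integral in s: integral_{2}^{5} s^2 ds = (5^3 - 2^3)/3
  = 39.
Inner integral in t: integral_{1}^{2} t^3 dt = (2^4 - 1^4)/4
  = 15/4.
Product: (39) * (15/4) = 585/4.

585/4


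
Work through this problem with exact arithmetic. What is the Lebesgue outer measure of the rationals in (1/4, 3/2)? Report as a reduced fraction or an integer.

The set Q cap (1/4, 3/2) is countable (a subset of the countable set Q). Lebesgue outer measure of any countable set is 0: each singleton {q} has m*({q}) = 0, and by countable subadditivity m*(union_k {q_k}) <= sum_k m*({q_k}) = sum_k 0 = 0. The reverse inequality m*(E) >= 0 is automatic. So m*(Q cap (1/4, 3/2)) = 0.

0


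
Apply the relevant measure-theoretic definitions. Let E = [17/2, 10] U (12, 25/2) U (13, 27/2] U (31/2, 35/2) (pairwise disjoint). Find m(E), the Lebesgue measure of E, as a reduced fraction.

For pairwise disjoint intervals, m(union_i I_i) = sum_i m(I_i),
and m is invariant under swapping open/closed endpoints (single points have measure 0).
So m(E) = sum_i (b_i - a_i).
  I_1 has length 10 - 17/2 = 3/2.
  I_2 has length 25/2 - 12 = 1/2.
  I_3 has length 27/2 - 13 = 1/2.
  I_4 has length 35/2 - 31/2 = 2.
Summing:
  m(E) = 3/2 + 1/2 + 1/2 + 2 = 9/2.

9/2
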